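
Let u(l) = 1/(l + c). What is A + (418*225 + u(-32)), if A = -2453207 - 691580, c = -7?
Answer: -118978744/39 ≈ -3.0507e+6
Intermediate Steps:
u(l) = 1/(-7 + l) (u(l) = 1/(l - 7) = 1/(-7 + l))
A = -3144787
A + (418*225 + u(-32)) = -3144787 + (418*225 + 1/(-7 - 32)) = -3144787 + (94050 + 1/(-39)) = -3144787 + (94050 - 1/39) = -3144787 + 3667949/39 = -118978744/39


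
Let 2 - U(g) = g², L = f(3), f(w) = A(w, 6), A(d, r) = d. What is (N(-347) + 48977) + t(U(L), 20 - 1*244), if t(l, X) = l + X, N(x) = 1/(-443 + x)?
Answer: 38509339/790 ≈ 48746.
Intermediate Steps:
f(w) = w
L = 3
U(g) = 2 - g²
t(l, X) = X + l
(N(-347) + 48977) + t(U(L), 20 - 1*244) = (1/(-443 - 347) + 48977) + ((20 - 1*244) + (2 - 1*3²)) = (1/(-790) + 48977) + ((20 - 244) + (2 - 1*9)) = (-1/790 + 48977) + (-224 + (2 - 9)) = 38691829/790 + (-224 - 7) = 38691829/790 - 231 = 38509339/790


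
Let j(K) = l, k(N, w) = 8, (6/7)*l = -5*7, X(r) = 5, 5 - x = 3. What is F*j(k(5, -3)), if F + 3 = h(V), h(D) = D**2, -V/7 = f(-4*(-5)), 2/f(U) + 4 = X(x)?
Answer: -47285/6 ≈ -7880.8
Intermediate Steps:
x = 2 (x = 5 - 1*3 = 5 - 3 = 2)
l = -245/6 (l = 7*(-5*7)/6 = (7/6)*(-35) = -245/6 ≈ -40.833)
j(K) = -245/6
f(U) = 2 (f(U) = 2/(-4 + 5) = 2/1 = 2*1 = 2)
V = -14 (V = -7*2 = -14)
F = 193 (F = -3 + (-14)**2 = -3 + 196 = 193)
F*j(k(5, -3)) = 193*(-245/6) = -47285/6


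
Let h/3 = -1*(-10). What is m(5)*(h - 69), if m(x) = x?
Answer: -195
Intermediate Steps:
h = 30 (h = 3*(-1*(-10)) = 3*10 = 30)
m(5)*(h - 69) = 5*(30 - 69) = 5*(-39) = -195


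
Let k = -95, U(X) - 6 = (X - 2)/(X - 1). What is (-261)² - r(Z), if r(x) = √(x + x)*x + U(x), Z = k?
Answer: 6538943/96 + 95*I*√190 ≈ 68114.0 + 1309.5*I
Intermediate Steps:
U(X) = 6 + (-2 + X)/(-1 + X) (U(X) = 6 + (X - 2)/(X - 1) = 6 + (-2 + X)/(-1 + X))
Z = -95
r(x) = √2*x^(3/2) + (-8 + 7*x)/(-1 + x) (r(x) = √(x + x)*x + (-8 + 7*x)/(-1 + x) = √(2*x)*x + (-8 + 7*x)/(-1 + x) = (√2*√x)*x + (-8 + 7*x)/(-1 + x) = √2*x^(3/2) + (-8 + 7*x)/(-1 + x))
(-261)² - r(Z) = (-261)² - (-8 + 7*(-95) + √2*(-95)^(3/2)*(-1 - 95))/(-1 - 95) = 68121 - (-8 - 665 + √2*(-95*I*√95)*(-96))/(-96) = 68121 - (-1)*(-8 - 665 + 9120*I*√190)/96 = 68121 - (-1)*(-673 + 9120*I*√190)/96 = 68121 - (673/96 - 95*I*√190) = 68121 + (-673/96 + 95*I*√190) = 6538943/96 + 95*I*√190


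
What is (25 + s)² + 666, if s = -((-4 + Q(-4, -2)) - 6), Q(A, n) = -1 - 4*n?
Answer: 1450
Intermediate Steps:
s = 3 (s = -((-4 + (-1 - 4*(-2))) - 6) = -((-4 + (-1 + 8)) - 6) = -((-4 + 7) - 6) = -(3 - 6) = -1*(-3) = 3)
(25 + s)² + 666 = (25 + 3)² + 666 = 28² + 666 = 784 + 666 = 1450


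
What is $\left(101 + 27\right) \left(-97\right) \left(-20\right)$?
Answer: $248320$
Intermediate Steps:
$\left(101 + 27\right) \left(-97\right) \left(-20\right) = 128 \left(-97\right) \left(-20\right) = \left(-12416\right) \left(-20\right) = 248320$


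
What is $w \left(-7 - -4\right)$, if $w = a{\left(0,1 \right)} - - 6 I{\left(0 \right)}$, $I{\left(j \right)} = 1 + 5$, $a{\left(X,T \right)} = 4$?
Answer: $-120$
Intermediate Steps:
$I{\left(j \right)} = 6$
$w = 40$ ($w = 4 - \left(-6\right) 6 = 4 - -36 = 4 + 36 = 40$)
$w \left(-7 - -4\right) = 40 \left(-7 - -4\right) = 40 \left(-7 + 4\right) = 40 \left(-3\right) = -120$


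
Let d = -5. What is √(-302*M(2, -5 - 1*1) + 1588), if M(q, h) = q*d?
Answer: 48*√2 ≈ 67.882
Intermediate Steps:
M(q, h) = -5*q (M(q, h) = q*(-5) = -5*q)
√(-302*M(2, -5 - 1*1) + 1588) = √(-(-1510)*2 + 1588) = √(-302*(-10) + 1588) = √(3020 + 1588) = √4608 = 48*√2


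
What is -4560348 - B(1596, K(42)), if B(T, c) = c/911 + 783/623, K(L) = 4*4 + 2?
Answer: -2588239912971/567553 ≈ -4.5604e+6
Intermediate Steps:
K(L) = 18 (K(L) = 16 + 2 = 18)
B(T, c) = 783/623 + c/911 (B(T, c) = c*(1/911) + 783*(1/623) = c/911 + 783/623 = 783/623 + c/911)
-4560348 - B(1596, K(42)) = -4560348 - (783/623 + (1/911)*18) = -4560348 - (783/623 + 18/911) = -4560348 - 1*724527/567553 = -4560348 - 724527/567553 = -2588239912971/567553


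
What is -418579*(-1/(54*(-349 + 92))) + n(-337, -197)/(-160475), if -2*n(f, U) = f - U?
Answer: -1919212471/63630630 ≈ -30.162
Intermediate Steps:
n(f, U) = U/2 - f/2 (n(f, U) = -(f - U)/2 = U/2 - f/2)
-418579*(-1/(54*(-349 + 92))) + n(-337, -197)/(-160475) = -418579*(-1/(54*(-349 + 92))) + ((½)*(-197) - ½*(-337))/(-160475) = -418579/((-257*(-54))) + (-197/2 + 337/2)*(-1/160475) = -418579/13878 + 70*(-1/160475) = -418579*1/13878 - 2/4585 = -418579/13878 - 2/4585 = -1919212471/63630630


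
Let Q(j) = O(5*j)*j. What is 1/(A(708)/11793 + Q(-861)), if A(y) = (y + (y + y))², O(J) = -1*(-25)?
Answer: -3931/83110983 ≈ -4.7298e-5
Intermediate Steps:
O(J) = 25
A(y) = 9*y² (A(y) = (y + 2*y)² = (3*y)² = 9*y²)
Q(j) = 25*j
1/(A(708)/11793 + Q(-861)) = 1/((9*708²)/11793 + 25*(-861)) = 1/((9*501264)*(1/11793) - 21525) = 1/(4511376*(1/11793) - 21525) = 1/(1503792/3931 - 21525) = 1/(-83110983/3931) = -3931/83110983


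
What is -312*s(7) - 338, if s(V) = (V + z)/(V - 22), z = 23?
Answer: 286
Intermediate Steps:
s(V) = (23 + V)/(-22 + V) (s(V) = (V + 23)/(V - 22) = (23 + V)/(-22 + V))
-312*s(7) - 338 = -312*(23 + 7)/(-22 + 7) - 338 = -312*30/(-15) - 338 = -(-104)*30/5 - 338 = -312*(-2) - 338 = 624 - 338 = 286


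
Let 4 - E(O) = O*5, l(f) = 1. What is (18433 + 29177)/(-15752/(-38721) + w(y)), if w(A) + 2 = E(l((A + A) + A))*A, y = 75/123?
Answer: -15116755842/699463 ≈ -21612.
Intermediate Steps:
y = 25/41 (y = 75*(1/123) = 25/41 ≈ 0.60976)
E(O) = 4 - 5*O (E(O) = 4 - O*5 = 4 - 5*O)
w(A) = -2 - A (w(A) = -2 + (4 - 5*1)*A = -2 + (4 - 5)*A = -2 - A)
(18433 + 29177)/(-15752/(-38721) + w(y)) = (18433 + 29177)/(-15752/(-38721) + (-2 - 1*25/41)) = 47610/(-15752*(-1/38721) + (-2 - 25/41)) = 47610/(15752/38721 - 107/41) = 47610/(-3497315/1587561) = 47610*(-1587561/3497315) = -15116755842/699463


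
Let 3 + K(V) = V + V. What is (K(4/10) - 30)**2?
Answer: 25921/25 ≈ 1036.8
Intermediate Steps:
K(V) = -3 + 2*V (K(V) = -3 + (V + V) = -3 + 2*V)
(K(4/10) - 30)**2 = ((-3 + 2*(4/10)) - 30)**2 = ((-3 + 2*(4*(1/10))) - 30)**2 = ((-3 + 2*(2/5)) - 30)**2 = ((-3 + 4/5) - 30)**2 = (-11/5 - 30)**2 = (-161/5)**2 = 25921/25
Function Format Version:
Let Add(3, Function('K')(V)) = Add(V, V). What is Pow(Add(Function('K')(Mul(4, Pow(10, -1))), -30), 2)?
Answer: Rational(25921, 25) ≈ 1036.8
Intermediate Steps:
Function('K')(V) = Add(-3, Mul(2, V)) (Function('K')(V) = Add(-3, Add(V, V)) = Add(-3, Mul(2, V)))
Pow(Add(Function('K')(Mul(4, Pow(10, -1))), -30), 2) = Pow(Add(Add(-3, Mul(2, Mul(4, Pow(10, -1)))), -30), 2) = Pow(Add(Add(-3, Mul(2, Mul(4, Rational(1, 10)))), -30), 2) = Pow(Add(Add(-3, Mul(2, Rational(2, 5))), -30), 2) = Pow(Add(Add(-3, Rational(4, 5)), -30), 2) = Pow(Add(Rational(-11, 5), -30), 2) = Pow(Rational(-161, 5), 2) = Rational(25921, 25)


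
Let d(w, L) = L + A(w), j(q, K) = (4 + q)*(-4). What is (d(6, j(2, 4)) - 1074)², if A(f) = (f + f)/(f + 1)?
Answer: 58890276/49 ≈ 1.2018e+6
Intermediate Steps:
j(q, K) = -16 - 4*q
A(f) = 2*f/(1 + f) (A(f) = (2*f)/(1 + f) = 2*f/(1 + f))
d(w, L) = L + 2*w/(1 + w)
(d(6, j(2, 4)) - 1074)² = ((2*6 + (-16 - 4*2)*(1 + 6))/(1 + 6) - 1074)² = ((12 + (-16 - 8)*7)/7 - 1074)² = ((12 - 24*7)/7 - 1074)² = ((12 - 168)/7 - 1074)² = ((⅐)*(-156) - 1074)² = (-156/7 - 1074)² = (-7674/7)² = 58890276/49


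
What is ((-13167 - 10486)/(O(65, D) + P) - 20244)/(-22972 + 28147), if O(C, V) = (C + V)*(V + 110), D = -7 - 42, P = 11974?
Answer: -37454779/9573750 ≈ -3.9122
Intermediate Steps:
D = -49
O(C, V) = (110 + V)*(C + V) (O(C, V) = (C + V)*(110 + V) = (110 + V)*(C + V))
((-13167 - 10486)/(O(65, D) + P) - 20244)/(-22972 + 28147) = ((-13167 - 10486)/(((-49)² + 110*65 + 110*(-49) + 65*(-49)) + 11974) - 20244)/(-22972 + 28147) = (-23653/((2401 + 7150 - 5390 - 3185) + 11974) - 20244)/5175 = (-23653/(976 + 11974) - 20244)*(1/5175) = (-23653/12950 - 20244)*(1/5175) = (-23653*1/12950 - 20244)*(1/5175) = (-3379/1850 - 20244)*(1/5175) = -37454779/1850*1/5175 = -37454779/9573750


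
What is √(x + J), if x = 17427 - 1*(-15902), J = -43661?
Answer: 6*I*√287 ≈ 101.65*I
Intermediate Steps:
x = 33329 (x = 17427 + 15902 = 33329)
√(x + J) = √(33329 - 43661) = √(-10332) = 6*I*√287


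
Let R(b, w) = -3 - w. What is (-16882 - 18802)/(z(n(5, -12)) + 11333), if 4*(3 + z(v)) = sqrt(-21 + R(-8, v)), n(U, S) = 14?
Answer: -3234397760/1026951219 + 71368*I*sqrt(38)/1026951219 ≈ -3.1495 + 0.0004284*I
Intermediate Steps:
z(v) = -3 + sqrt(-24 - v)/4 (z(v) = -3 + sqrt(-21 + (-3 - v))/4 = -3 + sqrt(-24 - v)/4)
(-16882 - 18802)/(z(n(5, -12)) + 11333) = (-16882 - 18802)/((-3 + sqrt(-24 - 1*14)/4) + 11333) = -35684/((-3 + sqrt(-24 - 14)/4) + 11333) = -35684/((-3 + sqrt(-38)/4) + 11333) = -35684/((-3 + (I*sqrt(38))/4) + 11333) = -35684/((-3 + I*sqrt(38)/4) + 11333) = -35684/(11330 + I*sqrt(38)/4)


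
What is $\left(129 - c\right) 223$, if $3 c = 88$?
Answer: $\frac{66677}{3} \approx 22226.0$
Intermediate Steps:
$c = \frac{88}{3}$ ($c = \frac{1}{3} \cdot 88 = \frac{88}{3} \approx 29.333$)
$\left(129 - c\right) 223 = \left(129 - \frac{88}{3}\right) 223 = \frac{299}{3} \cdot 223 = \frac{66677}{3}$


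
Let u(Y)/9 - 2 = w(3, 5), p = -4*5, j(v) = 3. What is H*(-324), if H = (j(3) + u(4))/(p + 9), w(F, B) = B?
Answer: 1944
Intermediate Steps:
p = -20
u(Y) = 63 (u(Y) = 18 + 9*5 = 18 + 45 = 63)
H = -6 (H = (3 + 63)/(-20 + 9) = 66/(-11) = 66*(-1/11) = -6)
H*(-324) = -6*(-324) = 1944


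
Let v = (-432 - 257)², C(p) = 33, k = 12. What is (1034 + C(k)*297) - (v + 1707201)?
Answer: -2171087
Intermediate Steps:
v = 474721 (v = (-689)² = 474721)
(1034 + C(k)*297) - (v + 1707201) = (1034 + 33*297) - (474721 + 1707201) = (1034 + 9801) - 1*2181922 = 10835 - 2181922 = -2171087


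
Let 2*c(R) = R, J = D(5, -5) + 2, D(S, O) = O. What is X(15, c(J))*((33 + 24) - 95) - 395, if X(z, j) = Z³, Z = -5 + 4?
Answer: -357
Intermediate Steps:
J = -3 (J = -5 + 2 = -3)
c(R) = R/2
Z = -1
X(z, j) = -1 (X(z, j) = (-1)³ = -1)
X(15, c(J))*((33 + 24) - 95) - 395 = -((33 + 24) - 95) - 395 = -(57 - 95) - 395 = -1*(-38) - 395 = 38 - 395 = -357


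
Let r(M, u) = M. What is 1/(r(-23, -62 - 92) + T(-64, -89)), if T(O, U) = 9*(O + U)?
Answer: -1/1400 ≈ -0.00071429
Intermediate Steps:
T(O, U) = 9*O + 9*U
1/(r(-23, -62 - 92) + T(-64, -89)) = 1/(-23 + (9*(-64) + 9*(-89))) = 1/(-23 + (-576 - 801)) = 1/(-23 - 1377) = 1/(-1400) = -1/1400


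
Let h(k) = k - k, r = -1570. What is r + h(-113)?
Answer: -1570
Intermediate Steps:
h(k) = 0
r + h(-113) = -1570 + 0 = -1570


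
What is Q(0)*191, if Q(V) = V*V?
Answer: 0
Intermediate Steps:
Q(V) = V**2
Q(0)*191 = 0**2*191 = 0*191 = 0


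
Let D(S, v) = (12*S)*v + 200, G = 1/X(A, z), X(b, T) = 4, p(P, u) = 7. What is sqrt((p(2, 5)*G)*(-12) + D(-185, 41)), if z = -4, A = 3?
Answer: I*sqrt(90841) ≈ 301.4*I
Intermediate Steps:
G = 1/4 ≈ 0.25000
D(S, v) = 200 + 12*S*v (D(S, v) = 12*S*v + 200 = 200 + 12*S*v)
sqrt((p(2, 5)*G)*(-12) + D(-185, 41)) = sqrt((7*(1/4))*(-12) + (200 + 12*(-185)*41)) = sqrt((7/4)*(-12) + (200 - 91020)) = sqrt(-21 - 90820) = sqrt(-90841) = I*sqrt(90841)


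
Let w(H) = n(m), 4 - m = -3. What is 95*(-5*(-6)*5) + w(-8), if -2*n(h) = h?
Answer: 28493/2 ≈ 14247.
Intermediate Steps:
m = 7 (m = 4 - 1*(-3) = 4 + 3 = 7)
n(h) = -h/2
w(H) = -7/2 (w(H) = -½*7 = -7/2)
95*(-5*(-6)*5) + w(-8) = 95*(-5*(-6)*5) - 7/2 = 95*(30*5) - 7/2 = 95*150 - 7/2 = 14250 - 7/2 = 28493/2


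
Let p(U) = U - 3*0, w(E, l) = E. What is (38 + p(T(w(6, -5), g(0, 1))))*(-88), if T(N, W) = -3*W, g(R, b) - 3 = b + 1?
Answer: -2024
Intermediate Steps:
g(R, b) = 4 + b (g(R, b) = 3 + (b + 1) = 3 + (1 + b) = 4 + b)
p(U) = U (p(U) = U + 0 = U)
(38 + p(T(w(6, -5), g(0, 1))))*(-88) = (38 - 3*(4 + 1))*(-88) = (38 - 3*5)*(-88) = (38 - 15)*(-88) = 23*(-88) = -2024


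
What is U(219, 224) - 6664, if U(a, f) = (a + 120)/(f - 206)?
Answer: -39871/6 ≈ -6645.2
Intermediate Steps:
U(a, f) = (120 + a)/(-206 + f)
U(219, 224) - 6664 = (120 + 219)/(-206 + 224) - 6664 = 339/18 - 6664 = (1/18)*339 - 6664 = 113/6 - 6664 = -39871/6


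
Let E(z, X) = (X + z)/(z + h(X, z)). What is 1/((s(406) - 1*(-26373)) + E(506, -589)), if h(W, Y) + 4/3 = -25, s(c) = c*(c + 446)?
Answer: 1439/535717866 ≈ 2.6861e-6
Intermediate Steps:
s(c) = c*(446 + c)
h(W, Y) = -79/3 (h(W, Y) = -4/3 - 25 = -79/3)
E(z, X) = (X + z)/(-79/3 + z) (E(z, X) = (X + z)/(z - 79/3) = (X + z)/(-79/3 + z))
1/((s(406) - 1*(-26373)) + E(506, -589)) = 1/((406*(446 + 406) - 1*(-26373)) + 3*(-589 + 506)/(-79 + 3*506)) = 1/((406*852 + 26373) + 3*(-83)/(-79 + 1518)) = 1/((345912 + 26373) + 3*(-83)/1439) = 1/(372285 + 3*(1/1439)*(-83)) = 1/(372285 - 249/1439) = 1/(535717866/1439) = 1439/535717866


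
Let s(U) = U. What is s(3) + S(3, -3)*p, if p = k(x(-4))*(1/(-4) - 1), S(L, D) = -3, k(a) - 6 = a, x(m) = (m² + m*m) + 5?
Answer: 657/4 ≈ 164.25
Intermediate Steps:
x(m) = 5 + 2*m² (x(m) = (m² + m²) + 5 = 2*m² + 5 = 5 + 2*m²)
k(a) = 6 + a
p = -215/4 (p = (6 + (5 + 2*(-4)²))*(1/(-4) - 1) = (6 + (5 + 2*16))*(1*(-¼) - 1) = (6 + (5 + 32))*(-¼ - 1) = (6 + 37)*(-5/4) = 43*(-5/4) = -215/4 ≈ -53.750)
s(3) + S(3, -3)*p = 3 - 3*(-215/4) = 3 + 645/4 = 657/4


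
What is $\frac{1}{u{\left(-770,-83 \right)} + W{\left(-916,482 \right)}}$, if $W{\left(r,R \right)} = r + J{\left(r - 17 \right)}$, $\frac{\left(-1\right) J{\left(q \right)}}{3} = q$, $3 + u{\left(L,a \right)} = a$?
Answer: $\frac{1}{1797} \approx 0.00055648$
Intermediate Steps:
$u{\left(L,a \right)} = -3 + a$
$J{\left(q \right)} = - 3 q$
$W{\left(r,R \right)} = 51 - 2 r$ ($W{\left(r,R \right)} = r - 3 \left(r - 17\right) = r - 3 \left(-17 + r\right) = r - \left(-51 + 3 r\right) = 51 - 2 r$)
$\frac{1}{u{\left(-770,-83 \right)} + W{\left(-916,482 \right)}} = \frac{1}{\left(-3 - 83\right) + \left(51 - -1832\right)} = \frac{1}{-86 + \left(51 + 1832\right)} = \frac{1}{-86 + 1883} = \frac{1}{1797}$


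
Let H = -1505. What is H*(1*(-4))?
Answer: 6020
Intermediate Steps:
H*(1*(-4)) = -1505*(-4) = 6020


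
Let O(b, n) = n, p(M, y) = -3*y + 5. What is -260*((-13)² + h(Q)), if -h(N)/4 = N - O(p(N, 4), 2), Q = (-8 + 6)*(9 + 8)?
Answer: -81380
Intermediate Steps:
p(M, y) = 5 - 3*y
Q = -34 (Q = -2*17 = -34)
h(N) = 8 - 4*N (h(N) = -4*(N - 1*2) = -4*(N - 2) = -4*(-2 + N) = 8 - 4*N)
-260*((-13)² + h(Q)) = -260*((-13)² + (8 - 4*(-34))) = -260*(169 + (8 + 136)) = -260*(169 + 144) = -260*313 = -81380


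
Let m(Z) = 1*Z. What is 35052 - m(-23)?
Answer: 35075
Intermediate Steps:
m(Z) = Z
35052 - m(-23) = 35052 - 1*(-23) = 35052 + 23 = 35075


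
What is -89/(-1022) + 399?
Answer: 407867/1022 ≈ 399.09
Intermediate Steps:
-89/(-1022) + 399 = -89*(-1/1022) + 399 = 89/1022 + 399 = 407867/1022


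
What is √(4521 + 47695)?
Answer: 2*√13054 ≈ 228.51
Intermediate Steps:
√(4521 + 47695) = √52216 = 2*√13054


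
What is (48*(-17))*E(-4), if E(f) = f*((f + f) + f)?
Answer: -39168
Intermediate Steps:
E(f) = 3*f**2 (E(f) = f*(2*f + f) = f*(3*f) = 3*f**2)
(48*(-17))*E(-4) = (48*(-17))*(3*(-4)**2) = -2448*16 = -816*48 = -39168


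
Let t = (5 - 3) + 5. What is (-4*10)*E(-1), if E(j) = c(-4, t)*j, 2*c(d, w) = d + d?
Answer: -160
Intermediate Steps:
t = 7 (t = 2 + 5 = 7)
c(d, w) = d (c(d, w) = (d + d)/2 = (2*d)/2 = d)
E(j) = -4*j
(-4*10)*E(-1) = (-4*10)*(-4*(-1)) = -40*4 = -160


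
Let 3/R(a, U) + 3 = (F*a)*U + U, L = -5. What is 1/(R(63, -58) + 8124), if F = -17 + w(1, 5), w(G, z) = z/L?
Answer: 65711/533836167 ≈ 0.00012309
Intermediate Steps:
w(G, z) = -z/5 (w(G, z) = z/(-5) = z*(-⅕) = -z/5)
F = -18 (F = -17 - ⅕*5 = -17 - 1 = -18)
R(a, U) = 3/(-3 + U - 18*U*a) (R(a, U) = 3/(-3 + ((-18*a)*U + U)) = 3/(-3 + (-18*U*a + U)) = 3/(-3 + (U - 18*U*a)) = 3/(-3 + U - 18*U*a))
1/(R(63, -58) + 8124) = 1/(-3/(3 - 1*(-58) + 18*(-58)*63) + 8124) = 1/(-3/(3 + 58 - 65772) + 8124) = 1/(-3/(-65711) + 8124) = 1/(-3*(-1/65711) + 8124) = 1/(3/65711 + 8124) = 1/(533836167/65711) = 65711/533836167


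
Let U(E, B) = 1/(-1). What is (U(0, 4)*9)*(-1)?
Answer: 9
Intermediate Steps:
U(E, B) = -1
(U(0, 4)*9)*(-1) = -1*9*(-1) = -9*(-1) = 9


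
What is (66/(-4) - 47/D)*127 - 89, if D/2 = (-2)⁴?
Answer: -75873/32 ≈ -2371.0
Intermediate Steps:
D = 32 (D = 2*(-2)⁴ = 2*16 = 32)
(66/(-4) - 47/D)*127 - 89 = (66/(-4) - 47/32)*127 - 89 = (66*(-¼) - 47*1/32)*127 - 89 = (-33/2 - 47/32)*127 - 89 = -575/32*127 - 89 = -73025/32 - 89 = -75873/32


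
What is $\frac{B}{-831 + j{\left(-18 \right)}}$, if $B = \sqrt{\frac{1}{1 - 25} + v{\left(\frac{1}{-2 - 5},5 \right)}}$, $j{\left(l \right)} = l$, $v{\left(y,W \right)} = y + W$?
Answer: $- \frac{\sqrt{33978}}{71316} \approx -0.0025847$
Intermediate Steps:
$v{\left(y,W \right)} = W + y$
$B = \frac{\sqrt{33978}}{84}$ ($B = \sqrt{\frac{1}{1 - 25} + \left(5 + \frac{1}{-2 - 5}\right)} = \sqrt{\frac{1}{-24} + \left(5 + \frac{1}{-7}\right)} = \sqrt{- \frac{1}{24} + \left(5 - \frac{1}{7}\right)} = \sqrt{- \frac{1}{24} + \frac{34}{7}} = \sqrt{\frac{809}{168}} = \frac{\sqrt{33978}}{84} \approx 2.1944$)
$\frac{B}{-831 + j{\left(-18 \right)}} = \frac{\frac{1}{84} \sqrt{33978}}{-831 - 18} = \frac{\frac{1}{84} \sqrt{33978}}{-849} = - \frac{\frac{1}{84} \sqrt{33978}}{849} = - \frac{\sqrt{33978}}{71316}$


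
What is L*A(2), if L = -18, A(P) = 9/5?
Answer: -162/5 ≈ -32.400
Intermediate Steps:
A(P) = 9/5 (A(P) = 9*(⅕) = 9/5)
L*A(2) = -18*9/5 = -162/5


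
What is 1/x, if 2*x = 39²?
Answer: 2/1521 ≈ 0.0013149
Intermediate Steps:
x = 1521/2 (x = (½)*39² = (½)*1521 = 1521/2 ≈ 760.50)
1/x = 1/(1521/2) = 2/1521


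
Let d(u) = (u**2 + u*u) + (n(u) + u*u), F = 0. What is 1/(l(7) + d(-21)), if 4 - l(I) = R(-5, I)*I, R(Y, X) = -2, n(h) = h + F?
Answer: 1/1320 ≈ 0.00075758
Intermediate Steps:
n(h) = h (n(h) = h + 0 = h)
d(u) = u + 3*u**2 (d(u) = (u**2 + u*u) + (u + u*u) = (u**2 + u**2) + (u + u**2) = 2*u**2 + (u + u**2) = u + 3*u**2)
l(I) = 4 + 2*I (l(I) = 4 - (-2)*I = 4 + 2*I)
1/(l(7) + d(-21)) = 1/((4 + 2*7) - 21*(1 + 3*(-21))) = 1/((4 + 14) - 21*(1 - 63)) = 1/(18 - 21*(-62)) = 1/(18 + 1302) = 1/1320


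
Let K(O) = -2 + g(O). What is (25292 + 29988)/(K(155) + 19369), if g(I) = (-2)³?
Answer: 55280/19359 ≈ 2.8555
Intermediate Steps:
g(I) = -8
K(O) = -10 (K(O) = -2 - 8 = -10)
(25292 + 29988)/(K(155) + 19369) = (25292 + 29988)/(-10 + 19369) = 55280/19359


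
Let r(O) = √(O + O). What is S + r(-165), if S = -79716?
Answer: -79716 + I*√330 ≈ -79716.0 + 18.166*I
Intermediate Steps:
r(O) = √2*√O (r(O) = √(2*O) = √2*√O)
S + r(-165) = -79716 + √2*√(-165) = -79716 + √2*(I*√165) = -79716 + I*√330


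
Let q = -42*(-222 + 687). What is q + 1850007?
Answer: 1830477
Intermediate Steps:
q = -19530 (q = -42*465 = -19530)
q + 1850007 = -19530 + 1850007 = 1830477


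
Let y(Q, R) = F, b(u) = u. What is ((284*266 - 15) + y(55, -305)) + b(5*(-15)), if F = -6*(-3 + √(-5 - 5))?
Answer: 75472 - 6*I*√10 ≈ 75472.0 - 18.974*I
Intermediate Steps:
F = 18 - 6*I*√10 (F = -6*(-3 + √(-10)) = -6*(-3 + I*√10) = 18 - 6*I*√10 ≈ 18.0 - 18.974*I)
y(Q, R) = 18 - 6*I*√10
((284*266 - 15) + y(55, -305)) + b(5*(-15)) = ((284*266 - 15) + (18 - 6*I*√10)) + 5*(-15) = ((75544 - 15) + (18 - 6*I*√10)) - 75 = (75529 + (18 - 6*I*√10)) - 75 = (75547 - 6*I*√10) - 75 = 75472 - 6*I*√10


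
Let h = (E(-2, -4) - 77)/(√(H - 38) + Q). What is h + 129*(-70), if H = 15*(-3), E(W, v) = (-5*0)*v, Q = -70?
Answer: -4090100/453 + 7*I*√83/453 ≈ -9028.9 + 0.14078*I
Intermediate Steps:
E(W, v) = 0 (E(W, v) = 0*v = 0)
H = -45
h = -77/(-70 + I*√83) (h = (0 - 77)/(√(-45 - 38) - 70) = -77/(√(-83) - 70) = -77/(I*√83 - 70) = -77/(-70 + I*√83) ≈ 1.0817 + 0.14078*I)
h + 129*(-70) = (490/453 + 7*I*√83/453) + 129*(-70) = (490/453 + 7*I*√83/453) - 9030 = -4090100/453 + 7*I*√83/453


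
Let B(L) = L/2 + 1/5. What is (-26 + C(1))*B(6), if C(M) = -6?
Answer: -512/5 ≈ -102.40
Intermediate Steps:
B(L) = ⅕ + L/2 (B(L) = L*(½) + 1*(⅕) = L/2 + ⅕ = ⅕ + L/2)
(-26 + C(1))*B(6) = (-26 - 6)*(⅕ + (½)*6) = -32*(⅕ + 3) = -32*16/5 = -512/5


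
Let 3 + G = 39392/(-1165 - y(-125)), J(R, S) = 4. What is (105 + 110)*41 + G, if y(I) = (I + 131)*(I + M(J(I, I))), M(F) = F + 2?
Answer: 3934820/451 ≈ 8724.7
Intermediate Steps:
M(F) = 2 + F
y(I) = (6 + I)*(131 + I) (y(I) = (I + 131)*(I + (2 + 4)) = (131 + I)*(I + 6) = (131 + I)*(6 + I) = (6 + I)*(131 + I))
G = -40745/451 (G = -3 + 39392/(-1165 - (786 + (-125)² + 137*(-125))) = -3 + 39392/(-1165 - (786 + 15625 - 17125)) = -3 + 39392/(-1165 - 1*(-714)) = -3 + 39392/(-1165 + 714) = -3 + 39392/(-451) = -3 + 39392*(-1/451) = -3 - 39392/451 = -40745/451 ≈ -90.344)
(105 + 110)*41 + G = (105 + 110)*41 - 40745/451 = 215*41 - 40745/451 = 8815 - 40745/451 = 3934820/451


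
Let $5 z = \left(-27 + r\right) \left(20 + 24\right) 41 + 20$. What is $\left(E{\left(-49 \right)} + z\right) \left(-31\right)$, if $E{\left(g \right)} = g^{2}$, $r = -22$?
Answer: $\frac{2367501}{5} \approx 4.735 \cdot 10^{5}$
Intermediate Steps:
$z = - \frac{88376}{5}$ ($z = \frac{\left(-27 - 22\right) \left(20 + 24\right) 41 + 20}{5} = \frac{\left(-49\right) 44 \cdot 41 + 20}{5} = \frac{\left(-2156\right) 41 + 20}{5} = \frac{-88396 + 20}{5} = \frac{1}{5} \left(-88376\right) = - \frac{88376}{5} \approx -17675.0$)
$\left(E{\left(-49 \right)} + z\right) \left(-31\right) = \left(\left(-49\right)^{2} - \frac{88376}{5}\right) \left(-31\right) = \left(2401 - \frac{88376}{5}\right) \left(-31\right) = \left(- \frac{76371}{5}\right) \left(-31\right) = \frac{2367501}{5}$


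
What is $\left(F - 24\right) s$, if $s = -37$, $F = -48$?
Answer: $2664$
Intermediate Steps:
$\left(F - 24\right) s = \left(-48 - 24\right) \left(-37\right) = \left(-72\right) \left(-37\right) = 2664$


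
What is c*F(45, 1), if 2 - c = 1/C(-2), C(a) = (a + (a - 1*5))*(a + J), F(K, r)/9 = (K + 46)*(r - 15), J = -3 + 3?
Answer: -22295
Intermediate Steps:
J = 0
F(K, r) = 9*(-15 + r)*(46 + K) (F(K, r) = 9*((K + 46)*(r - 15)) = 9*((46 + K)*(-15 + r)) = 9*((-15 + r)*(46 + K)) = 9*(-15 + r)*(46 + K))
C(a) = a*(-5 + 2*a) (C(a) = (a + (a - 1*5))*(a + 0) = (a + (a - 5))*a = (a + (-5 + a))*a = (-5 + 2*a)*a = a*(-5 + 2*a))
c = 35/18 (c = 2 - 1/((-2*(-5 + 2*(-2)))) = 2 - 1/((-2*(-5 - 4))) = 2 - 1/((-2*(-9))) = 2 - 1/18 = 35/18 ≈ 1.9444)
c*F(45, 1) = 35*(-6210 - 135*45 + 414*1 + 9*45*1)/18 = 35*(-6210 - 6075 + 414 + 405)/18 = (35/18)*(-11466) = -22295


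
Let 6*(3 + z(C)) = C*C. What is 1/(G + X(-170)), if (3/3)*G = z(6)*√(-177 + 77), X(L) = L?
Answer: -17/2980 - 3*I/2980 ≈ -0.0057047 - 0.0010067*I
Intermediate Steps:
z(C) = -3 + C²/6 (z(C) = -3 + (C*C)/6 = -3 + C²/6)
G = 30*I (G = (-3 + (⅙)*6²)*√(-177 + 77) = (-3 + (⅙)*36)*√(-100) = (-3 + 6)*(10*I) = 3*(10*I) = 30*I ≈ 30.0*I)
1/(G + X(-170)) = 1/(30*I - 170) = 1/(-170 + 30*I) = (-170 - 30*I)/29800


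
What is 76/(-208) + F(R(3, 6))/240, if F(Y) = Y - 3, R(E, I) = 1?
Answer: -583/1560 ≈ -0.37372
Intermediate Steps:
F(Y) = -3 + Y
76/(-208) + F(R(3, 6))/240 = 76/(-208) + (-3 + 1)/240 = 76*(-1/208) - 2*1/240 = -19/52 - 1/120 = -583/1560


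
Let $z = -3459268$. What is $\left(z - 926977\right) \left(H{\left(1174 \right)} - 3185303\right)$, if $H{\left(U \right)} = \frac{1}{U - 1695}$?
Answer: $\frac{7279161589505680}{521} \approx 1.3972 \cdot 10^{13}$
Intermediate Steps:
$H{\left(U \right)} = \frac{1}{-1695 + U}$
$\left(z - 926977\right) \left(H{\left(1174 \right)} - 3185303\right) = \left(-3459268 - 926977\right) \left(\frac{1}{-1695 + 1174} - 3185303\right) = - 4386245 \left(\frac{1}{-521} - 3185303\right) = - 4386245 \left(- \frac{1}{521} - 3185303\right) = \left(-4386245\right) \left(- \frac{1659542864}{521}\right) = \frac{7279161589505680}{521}$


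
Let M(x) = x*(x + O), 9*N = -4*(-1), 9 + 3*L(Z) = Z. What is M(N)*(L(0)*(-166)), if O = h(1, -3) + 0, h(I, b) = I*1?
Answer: 8632/27 ≈ 319.70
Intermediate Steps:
h(I, b) = I
L(Z) = -3 + Z/3
N = 4/9 (N = (-4*(-1))/9 = (⅑)*4 = 4/9 ≈ 0.44444)
O = 1 (O = 1 + 0 = 1)
M(x) = x*(1 + x) (M(x) = x*(x + 1) = x*(1 + x))
M(N)*(L(0)*(-166)) = (4*(1 + 4/9)/9)*((-3 + (⅓)*0)*(-166)) = ((4/9)*(13/9))*((-3 + 0)*(-166)) = 52*(-3*(-166))/81 = (52/81)*498 = 8632/27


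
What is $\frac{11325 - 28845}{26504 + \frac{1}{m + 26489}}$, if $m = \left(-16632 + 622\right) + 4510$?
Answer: $- \frac{87535760}{132422819} \approx -0.66103$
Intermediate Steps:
$m = -11500$ ($m = -16010 + 4510 = -11500$)
$\frac{11325 - 28845}{26504 + \frac{1}{m + 26489}} = \frac{11325 - 28845}{26504 + \frac{1}{-11500 + 26489}} = - \frac{17520}{26504 + \frac{1}{14989}} = - \frac{17520}{\frac{397268457}{14989}} = \left(-17520\right) \frac{14989}{397268457} = - \frac{87535760}{132422819}$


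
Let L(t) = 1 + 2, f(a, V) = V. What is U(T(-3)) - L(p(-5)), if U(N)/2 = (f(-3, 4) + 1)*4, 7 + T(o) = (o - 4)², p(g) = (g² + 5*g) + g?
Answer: 37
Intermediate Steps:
p(g) = g² + 6*g
T(o) = -7 + (-4 + o)² (T(o) = -7 + (o - 4)² = -7 + (-4 + o)²)
U(N) = 40 (U(N) = 2*((4 + 1)*4) = 2*(5*4) = 2*20 = 40)
L(t) = 3
U(T(-3)) - L(p(-5)) = 40 - 1*3 = 40 - 3 = 37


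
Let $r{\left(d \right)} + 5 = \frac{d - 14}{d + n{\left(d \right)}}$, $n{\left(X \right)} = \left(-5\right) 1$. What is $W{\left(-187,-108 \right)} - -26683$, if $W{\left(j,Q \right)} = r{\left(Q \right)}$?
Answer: $\frac{3014736}{113} \approx 26679.0$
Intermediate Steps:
$n{\left(X \right)} = -5$
$r{\left(d \right)} = -5 + \frac{-14 + d}{-5 + d}$ ($r{\left(d \right)} = -5 + \frac{d - 14}{d - 5} = -5 + \frac{-14 + d}{-5 + d}$)
$W{\left(j,Q \right)} = \frac{11 - 4 Q}{-5 + Q}$
$W{\left(-187,-108 \right)} - -26683 = \frac{11 - -432}{-5 - 108} - -26683 = \frac{11 + 432}{-113} + 26683 = \left(- \frac{1}{113}\right) 443 + 26683 = - \frac{443}{113} + 26683 = \frac{3014736}{113}$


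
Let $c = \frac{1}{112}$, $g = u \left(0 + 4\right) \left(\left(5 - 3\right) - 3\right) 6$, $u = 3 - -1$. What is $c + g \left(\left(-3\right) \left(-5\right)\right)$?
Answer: $- \frac{161279}{112} \approx -1440.0$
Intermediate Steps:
$u = 4$ ($u = 3 + 1 = 4$)
$g = -96$ ($g = 4 \left(0 + 4\right) \left(\left(5 - 3\right) - 3\right) 6 = 4 \cdot 4 \left(2 - 3\right) 6 = 4 \cdot 4 \left(-1\right) 6 = 4 \left(-4\right) 6 = \left(-16\right) 6 = -96$)
$c = \frac{1}{112} \approx 0.0089286$
$c + g \left(\left(-3\right) \left(-5\right)\right) = \frac{1}{112} - 96 \left(\left(-3\right) \left(-5\right)\right) = \frac{1}{112} - 1440 = - \frac{161279}{112}$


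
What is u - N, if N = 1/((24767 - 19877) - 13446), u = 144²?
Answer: 177417217/8556 ≈ 20736.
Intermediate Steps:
u = 20736
N = -1/8556 (N = 1/(4890 - 13446) = 1/(-8556) = -1/8556 ≈ -0.00011688)
u - N = 20736 - 1*(-1/8556) = 20736 + 1/8556 = 177417217/8556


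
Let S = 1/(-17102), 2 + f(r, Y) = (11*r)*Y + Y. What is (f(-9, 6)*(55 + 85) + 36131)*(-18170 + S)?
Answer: 14439932312929/17102 ≈ 8.4434e+8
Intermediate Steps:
f(r, Y) = -2 + Y + 11*Y*r (f(r, Y) = -2 + ((11*r)*Y + Y) = -2 + (11*Y*r + Y) = -2 + (Y + 11*Y*r) = -2 + Y + 11*Y*r)
S = -1/17102 ≈ -5.8473e-5
(f(-9, 6)*(55 + 85) + 36131)*(-18170 + S) = ((-2 + 6 + 11*6*(-9))*(55 + 85) + 36131)*(-18170 - 1/17102) = ((-2 + 6 - 594)*140 + 36131)*(-310743341/17102) = (-590*140 + 36131)*(-310743341/17102) = (-82600 + 36131)*(-310743341/17102) = -46469*(-310743341/17102) = 14439932312929/17102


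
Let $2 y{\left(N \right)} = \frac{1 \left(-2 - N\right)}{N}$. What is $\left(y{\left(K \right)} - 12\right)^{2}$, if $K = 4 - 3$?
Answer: $\frac{729}{4} \approx 182.25$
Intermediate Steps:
$K = 1$
$y{\left(N \right)} = \frac{-2 - N}{2 N}$ ($y{\left(N \right)} = \frac{1 \left(-2 - N\right) \frac{1}{N}}{2} = \frac{\left(-2 - N\right) \frac{1}{N}}{2} = \frac{\frac{1}{N} \left(-2 - N\right)}{2} = \frac{-2 - N}{2 N}$)
$\left(y{\left(K \right)} - 12\right)^{2} = \left(\frac{-2 - 1}{2 \cdot 1} - 12\right)^{2} = \left(\frac{1}{2} \cdot 1 \left(-2 - 1\right) - 12\right)^{2} = \left(\frac{1}{2} \cdot 1 \left(-3\right) - 12\right)^{2} = \left(- \frac{3}{2} - 12\right)^{2} = \left(- \frac{27}{2}\right)^{2} = \frac{729}{4}$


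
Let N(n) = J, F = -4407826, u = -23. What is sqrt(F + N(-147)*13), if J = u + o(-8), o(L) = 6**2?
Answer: I*sqrt(4407657) ≈ 2099.4*I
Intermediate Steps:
o(L) = 36
J = 13 (J = -23 + 36 = 13)
N(n) = 13
sqrt(F + N(-147)*13) = sqrt(-4407826 + 13*13) = sqrt(-4407826 + 169) = sqrt(-4407657) = I*sqrt(4407657)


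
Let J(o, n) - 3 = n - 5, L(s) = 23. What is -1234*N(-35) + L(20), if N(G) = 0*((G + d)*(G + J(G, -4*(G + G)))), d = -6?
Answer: 23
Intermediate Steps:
J(o, n) = -2 + n (J(o, n) = 3 + (n - 5) = 3 + (-5 + n) = -2 + n)
N(G) = 0 (N(G) = 0*((G - 6)*(G + (-2 - 4*(G + G)))) = 0*((-6 + G)*(G + (-2 - 8*G))) = 0*((-6 + G)*(-2 - 7*G)) = 0)
-1234*N(-35) + L(20) = -1234*0 + 23 = 0 + 23 = 23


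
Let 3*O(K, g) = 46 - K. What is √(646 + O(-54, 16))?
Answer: √6114/3 ≈ 26.064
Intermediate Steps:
O(K, g) = 46/3 - K/3 (O(K, g) = (46 - K)/3 = 46/3 - K/3)
√(646 + O(-54, 16)) = √(646 + (46/3 - ⅓*(-54))) = √(646 + (46/3 + 18)) = √(646 + 100/3) = √(2038/3) = √6114/3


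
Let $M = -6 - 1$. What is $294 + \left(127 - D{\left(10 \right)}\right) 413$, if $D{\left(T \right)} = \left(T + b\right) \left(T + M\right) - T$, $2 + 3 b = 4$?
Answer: $43659$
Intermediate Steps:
$b = \frac{2}{3}$ ($b = - \frac{2}{3} + \frac{1}{3} \cdot 4 = - \frac{2}{3} + \frac{4}{3} = \frac{2}{3} \approx 0.66667$)
$M = -7$
$D{\left(T \right)} = - T + \left(-7 + T\right) \left(\frac{2}{3} + T\right)$ ($D{\left(T \right)} = \left(T + \frac{2}{3}\right) \left(T - 7\right) - T = \left(\frac{2}{3} + T\right) \left(-7 + T\right) - T = \left(-7 + T\right) \left(\frac{2}{3} + T\right) - T = - T + \left(-7 + T\right) \left(\frac{2}{3} + T\right)$)
$294 + \left(127 - D{\left(10 \right)}\right) 413 = 294 + \left(127 - \left(- \frac{14}{3} + 10^{2} - \frac{220}{3}\right)\right) 413 = 294 + \left(127 - \left(- \frac{14}{3} + 100 - \frac{220}{3}\right)\right) 413 = 294 + \left(127 - 22\right) 413 = 294 + 105 \cdot 413 = 294 + 43365 = 43659$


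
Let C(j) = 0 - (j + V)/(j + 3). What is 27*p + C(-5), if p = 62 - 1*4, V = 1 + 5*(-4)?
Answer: 1554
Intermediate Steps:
V = -19 (V = 1 - 20 = -19)
p = 58 (p = 62 - 4 = 58)
C(j) = -(-19 + j)/(3 + j) (C(j) = 0 - (j - 19)/(j + 3) = 0 - (-19 + j)/(3 + j) = -(-19 + j)/(3 + j))
27*p + C(-5) = 27*58 + (19 - 1*(-5))/(3 - 5) = 1566 + (19 + 5)/(-2) = 1566 - 1/2*24 = 1566 - 12 = 1554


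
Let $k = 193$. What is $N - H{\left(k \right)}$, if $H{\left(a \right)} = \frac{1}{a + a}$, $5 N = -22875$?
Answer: $- \frac{1765951}{386} \approx -4575.0$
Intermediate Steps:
$N = -4575$ ($N = \frac{1}{5} \left(-22875\right) = -4575$)
$H{\left(a \right)} = \frac{1}{2 a}$
$N - H{\left(k \right)} = -4575 - \frac{1}{2 \cdot 193} = -4575 - \frac{1}{2} \cdot \frac{1}{193} = -4575 - \frac{1}{386} = - \frac{1765951}{386}$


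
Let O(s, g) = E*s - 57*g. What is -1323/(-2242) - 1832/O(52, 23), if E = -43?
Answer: 8800025/7952374 ≈ 1.1066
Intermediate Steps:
O(s, g) = -57*g - 43*s (O(s, g) = -43*s - 57*g = -57*g - 43*s)
-1323/(-2242) - 1832/O(52, 23) = -1323/(-2242) - 1832/(-57*23 - 43*52) = -1323*(-1/2242) - 1832/(-1311 - 2236) = 1323/2242 - 1832/(-3547) = 1323/2242 - 1832*(-1/3547) = 1323/2242 + 1832/3547 = 8800025/7952374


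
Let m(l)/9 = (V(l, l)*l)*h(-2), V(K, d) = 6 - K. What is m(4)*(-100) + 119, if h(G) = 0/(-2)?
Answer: 119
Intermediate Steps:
h(G) = 0 (h(G) = 0*(-½) = 0)
m(l) = 0 (m(l) = 9*(((6 - l)*l)*0) = 9*((l*(6 - l))*0) = 9*0 = 0)
m(4)*(-100) + 119 = 0*(-100) + 119 = 0 + 119 = 119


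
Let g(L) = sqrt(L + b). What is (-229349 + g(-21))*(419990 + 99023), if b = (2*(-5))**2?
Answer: -119035112537 + 519013*sqrt(79) ≈ -1.1903e+11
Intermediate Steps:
b = 100 (b = (-10)**2 = 100)
g(L) = sqrt(100 + L) (g(L) = sqrt(L + 100) = sqrt(100 + L))
(-229349 + g(-21))*(419990 + 99023) = (-229349 + sqrt(100 - 21))*(419990 + 99023) = (-229349 + sqrt(79))*519013 = -119035112537 + 519013*sqrt(79)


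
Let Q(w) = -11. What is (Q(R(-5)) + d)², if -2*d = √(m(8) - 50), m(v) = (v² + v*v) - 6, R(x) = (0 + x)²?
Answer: 139 + 66*√2 ≈ 232.34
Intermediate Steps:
R(x) = x²
m(v) = -6 + 2*v² (m(v) = (v² + v²) - 6 = 2*v² - 6 = -6 + 2*v²)
d = -3*√2 (d = -√((-6 + 2*8²) - 50)/2 = -√((-6 + 2*64) - 50)/2 = -√((-6 + 128) - 50)/2 = -√(122 - 50)/2 = -3*√2 ≈ -4.2426)
(Q(R(-5)) + d)² = (-11 - 3*√2)²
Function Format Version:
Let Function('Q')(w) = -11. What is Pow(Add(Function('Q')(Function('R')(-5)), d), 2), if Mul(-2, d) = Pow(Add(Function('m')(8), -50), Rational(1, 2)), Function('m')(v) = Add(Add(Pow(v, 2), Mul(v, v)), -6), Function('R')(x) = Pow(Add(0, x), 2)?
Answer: Add(139, Mul(66, Pow(2, Rational(1, 2)))) ≈ 232.34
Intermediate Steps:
Function('R')(x) = Pow(x, 2)
Function('m')(v) = Add(-6, Mul(2, Pow(v, 2))) (Function('m')(v) = Add(Add(Pow(v, 2), Pow(v, 2)), -6) = Add(Mul(2, Pow(v, 2)), -6) = Add(-6, Mul(2, Pow(v, 2))))
d = Mul(-3, Pow(2, Rational(1, 2))) (d = Mul(Rational(-1, 2), Pow(Add(Add(-6, Mul(2, Pow(8, 2))), -50), Rational(1, 2))) = Mul(Rational(-1, 2), Pow(Add(Add(-6, Mul(2, 64)), -50), Rational(1, 2))) = Mul(Rational(-1, 2), Pow(Add(Add(-6, 128), -50), Rational(1, 2))) = Mul(Rational(-1, 2), Pow(Add(122, -50), Rational(1, 2))) = Mul(Rational(-1, 2), Pow(72, Rational(1, 2))) = Mul(Rational(-1, 2), Mul(6, Pow(2, Rational(1, 2)))) = Mul(-3, Pow(2, Rational(1, 2))) ≈ -4.2426)
Pow(Add(Function('Q')(Function('R')(-5)), d), 2) = Pow(Add(-11, Mul(-3, Pow(2, Rational(1, 2)))), 2)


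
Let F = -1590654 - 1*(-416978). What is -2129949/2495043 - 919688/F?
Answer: -271440365/3873508053 ≈ -0.070076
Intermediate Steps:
F = -1173676 (F = -1590654 + 416978 = -1173676)
-2129949/2495043 - 919688/F = -2129949/2495043 - 919688/(-1173676) = -2129949*1/2495043 - 919688*(-1/1173676) = -78887/92409 + 32846/41917 = -271440365/3873508053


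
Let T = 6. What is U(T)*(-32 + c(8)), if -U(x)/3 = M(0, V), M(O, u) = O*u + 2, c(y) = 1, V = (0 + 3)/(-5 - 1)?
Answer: 186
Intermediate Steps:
V = -1/2 (V = 3/(-6) = 3*(-1/6) = -1/2 ≈ -0.50000)
M(O, u) = 2 + O*u
U(x) = -6 (U(x) = -3*(2 + 0*(-1/2)) = -3*(2 + 0) = -3*2 = -6)
U(T)*(-32 + c(8)) = -6*(-32 + 1) = -6*(-31) = 186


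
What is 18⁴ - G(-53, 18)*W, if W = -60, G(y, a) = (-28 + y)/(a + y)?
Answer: 735804/7 ≈ 1.0511e+5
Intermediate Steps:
G(y, a) = (-28 + y)/(a + y)
18⁴ - G(-53, 18)*W = 18⁴ - (-28 - 53)/(18 - 53)*(-60) = 104976 - -81/(-35)*(-60) = 104976 - (-1/35*(-81))*(-60) = 104976 - 81*(-60)/35 = 104976 - 1*(-972/7) = 104976 + 972/7 = 735804/7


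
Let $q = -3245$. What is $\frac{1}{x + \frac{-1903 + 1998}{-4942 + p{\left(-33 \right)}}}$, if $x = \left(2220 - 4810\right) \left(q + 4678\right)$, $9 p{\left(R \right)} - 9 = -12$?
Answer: $- \frac{14827}{55029965975} \approx -2.6944 \cdot 10^{-7}$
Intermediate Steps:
$p{\left(R \right)} = - \frac{1}{3}$ ($p{\left(R \right)} = 1 + \frac{1}{9} \left(-12\right) = 1 - \frac{4}{3} = - \frac{1}{3}$)
$x = -3711470$ ($x = \left(2220 - 4810\right) \left(-3245 + 4678\right) = \left(-2590\right) 1433 = -3711470$)
$\frac{1}{x + \frac{-1903 + 1998}{-4942 + p{\left(-33 \right)}}} = \frac{1}{-3711470 + \frac{-1903 + 1998}{-4942 - \frac{1}{3}}} = \frac{1}{-3711470 + \frac{95}{- \frac{14827}{3}}} = \frac{1}{-3711470 + 95 \left(- \frac{3}{14827}\right)} = \frac{1}{-3711470 - \frac{285}{14827}} = \frac{1}{- \frac{55029965975}{14827}} = - \frac{14827}{55029965975}$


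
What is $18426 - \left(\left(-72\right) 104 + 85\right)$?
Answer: $25829$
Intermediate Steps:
$18426 - \left(\left(-72\right) 104 + 85\right) = 18426 - \left(-7488 + 85\right) = 18426 - -7403 = 18426 + 7403 = 25829$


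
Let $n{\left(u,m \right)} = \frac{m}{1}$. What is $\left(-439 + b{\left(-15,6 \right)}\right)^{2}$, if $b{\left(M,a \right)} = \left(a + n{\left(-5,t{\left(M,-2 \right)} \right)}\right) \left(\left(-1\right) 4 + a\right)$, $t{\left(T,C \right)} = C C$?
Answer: $175561$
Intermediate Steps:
$t{\left(T,C \right)} = C^{2}$
$n{\left(u,m \right)} = m$ ($n{\left(u,m \right)} = m 1 = m$)
$b{\left(M,a \right)} = \left(-4 + a\right) \left(4 + a\right)$ ($b{\left(M,a \right)} = \left(a + \left(-2\right)^{2}\right) \left(\left(-1\right) 4 + a\right) = \left(a + 4\right) \left(-4 + a\right) = \left(4 + a\right) \left(-4 + a\right) = \left(-4 + a\right) \left(4 + a\right)$)
$\left(-439 + b{\left(-15,6 \right)}\right)^{2} = \left(-439 - \left(16 - 6^{2}\right)\right)^{2} = \left(-439 + \left(-16 + 36\right)\right)^{2} = \left(-439 + 20\right)^{2} = \left(-419\right)^{2} = 175561$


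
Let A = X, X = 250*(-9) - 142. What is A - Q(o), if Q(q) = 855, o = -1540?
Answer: -3247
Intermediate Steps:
X = -2392 (X = -2250 - 142 = -2392)
A = -2392
A - Q(o) = -2392 - 1*855 = -2392 - 855 = -3247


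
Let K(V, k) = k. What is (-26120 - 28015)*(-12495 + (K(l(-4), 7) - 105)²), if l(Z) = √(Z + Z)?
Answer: 156504285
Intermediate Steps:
l(Z) = √2*√Z (l(Z) = √(2*Z) = √2*√Z)
(-26120 - 28015)*(-12495 + (K(l(-4), 7) - 105)²) = (-26120 - 28015)*(-12495 + (7 - 105)²) = -54135*(-12495 + (-98)²) = -54135*(-12495 + 9604) = -54135*(-2891) = 156504285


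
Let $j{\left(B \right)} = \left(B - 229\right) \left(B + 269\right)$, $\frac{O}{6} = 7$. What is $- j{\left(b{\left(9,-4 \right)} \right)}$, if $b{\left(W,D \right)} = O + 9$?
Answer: $56960$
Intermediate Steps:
$O = 42$ ($O = 6 \cdot 7 = 42$)
$b{\left(W,D \right)} = 51$ ($b{\left(W,D \right)} = 42 + 9 = 51$)
$j{\left(B \right)} = \left(-229 + B\right) \left(269 + B\right)$
$- j{\left(b{\left(9,-4 \right)} \right)} = - (-61601 + 51^{2} + 40 \cdot 51) = - (-61601 + 2601 + 2040) = \left(-1\right) \left(-56960\right) = 56960$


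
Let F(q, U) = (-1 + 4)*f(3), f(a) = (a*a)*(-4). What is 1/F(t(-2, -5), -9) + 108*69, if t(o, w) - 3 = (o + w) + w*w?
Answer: 804815/108 ≈ 7452.0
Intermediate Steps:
f(a) = -4*a² (f(a) = a²*(-4) = -4*a²)
t(o, w) = 3 + o + w + w² (t(o, w) = 3 + ((o + w) + w*w) = 3 + ((o + w) + w²) = 3 + (o + w + w²) = 3 + o + w + w²)
F(q, U) = -108 (F(q, U) = (-1 + 4)*(-4*3²) = 3*(-4*9) = 3*(-36) = -108)
1/F(t(-2, -5), -9) + 108*69 = 1/(-108) + 108*69 = -1/108 + 7452 = 804815/108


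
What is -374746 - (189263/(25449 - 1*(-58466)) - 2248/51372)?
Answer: -403873771951849/1077720345 ≈ -3.7475e+5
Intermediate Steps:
-374746 - (189263/(25449 - 1*(-58466)) - 2248/51372) = -374746 - (189263/(25449 + 58466) - 2248*1/51372) = -374746 - (189263/83915 - 562/12843) = -374746 - 1*2383544479/1077720345 = -374746 - 2383544479/1077720345 = -403873771951849/1077720345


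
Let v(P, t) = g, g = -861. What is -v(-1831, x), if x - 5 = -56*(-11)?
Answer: 861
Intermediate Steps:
x = 621 (x = 5 - 56*(-11) = 5 + 616 = 621)
v(P, t) = -861
-v(-1831, x) = -1*(-861) = 861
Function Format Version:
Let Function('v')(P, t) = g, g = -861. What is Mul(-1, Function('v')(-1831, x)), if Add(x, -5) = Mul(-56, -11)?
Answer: 861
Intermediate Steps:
x = 621 (x = Add(5, Mul(-56, -11)) = Add(5, 616) = 621)
Function('v')(P, t) = -861
Mul(-1, Function('v')(-1831, x)) = Mul(-1, -861) = 861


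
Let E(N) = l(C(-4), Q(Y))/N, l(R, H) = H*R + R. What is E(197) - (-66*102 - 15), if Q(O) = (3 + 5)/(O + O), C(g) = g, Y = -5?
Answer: 6645791/985 ≈ 6747.0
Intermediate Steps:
Q(O) = 4/O (Q(O) = 8/((2*O)) = 8*(1/(2*O)) = 4/O)
l(R, H) = R + H*R
E(N) = -4/(5*N) (E(N) = (-4*(1 + 4/(-5)))/N = (-4*(1 + 4*(-⅕)))/N = (-4*(1 - ⅘))/N = (-4*⅕)/N = -4/(5*N))
E(197) - (-66*102 - 15) = -⅘/197 - (-66*102 - 15) = -⅘*1/197 - (-6732 - 15) = -4/985 - 1*(-6747) = -4/985 + 6747 = 6645791/985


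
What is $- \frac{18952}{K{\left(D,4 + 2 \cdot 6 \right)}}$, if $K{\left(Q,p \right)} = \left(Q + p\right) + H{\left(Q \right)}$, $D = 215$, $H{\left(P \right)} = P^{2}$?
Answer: $- \frac{2369}{5807} \approx -0.40796$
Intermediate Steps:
$K{\left(Q,p \right)} = Q + p + Q^{2}$ ($K{\left(Q,p \right)} = \left(Q + p\right) + Q^{2} = Q + p + Q^{2}$)
$- \frac{18952}{K{\left(D,4 + 2 \cdot 6 \right)}} = - \frac{18952}{215 + \left(4 + 2 \cdot 6\right) + 215^{2}} = - \frac{18952}{215 + \left(4 + 12\right) + 46225} = - \frac{18952}{215 + 16 + 46225} = - \frac{18952}{46456} = \left(-18952\right) \frac{1}{46456} = - \frac{2369}{5807}$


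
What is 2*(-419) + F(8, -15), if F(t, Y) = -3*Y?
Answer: -793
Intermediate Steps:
2*(-419) + F(8, -15) = 2*(-419) - 3*(-15) = -838 + 45 = -793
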